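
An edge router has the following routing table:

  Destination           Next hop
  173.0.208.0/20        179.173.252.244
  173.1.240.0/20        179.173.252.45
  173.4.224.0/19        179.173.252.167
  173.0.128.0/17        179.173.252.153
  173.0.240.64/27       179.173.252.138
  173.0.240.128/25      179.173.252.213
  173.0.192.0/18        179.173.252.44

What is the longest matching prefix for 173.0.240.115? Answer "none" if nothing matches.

173.0.192.0/18

Entries matching 173.0.240.115:
  173.0.128.0/17 (173.0.128.0 - 173.0.255.255)
  173.0.192.0/18 (173.0.192.0 - 173.0.255.255)
Most specific is 173.0.192.0/18.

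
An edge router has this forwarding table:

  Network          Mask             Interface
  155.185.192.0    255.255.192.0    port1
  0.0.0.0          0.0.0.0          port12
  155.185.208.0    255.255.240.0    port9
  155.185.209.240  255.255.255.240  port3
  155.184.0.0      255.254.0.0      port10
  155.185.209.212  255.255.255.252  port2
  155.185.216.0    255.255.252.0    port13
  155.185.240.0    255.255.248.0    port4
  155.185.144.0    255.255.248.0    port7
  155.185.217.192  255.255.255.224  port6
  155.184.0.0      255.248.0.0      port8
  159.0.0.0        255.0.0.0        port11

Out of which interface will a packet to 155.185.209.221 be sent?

port9

Routes whose prefix contains 155.185.209.221:
  0.0.0.0/0 (default, matches everything) -> port12
  155.184.0.0/13 (155.184.0.0 - 155.191.255.255) -> port8
  155.184.0.0/15 (155.184.0.0 - 155.185.255.255) -> port10
  155.185.192.0/18 (155.185.192.0 - 155.185.255.255) -> port1
  155.185.208.0/20 (155.185.208.0 - 155.185.223.255) -> port9
More-specific entries that do NOT match:
  155.185.209.212/30 (155.185.209.212 - 155.185.209.215) does not contain 155.185.209.221
  155.185.209.240/28 (155.185.209.240 - 155.185.209.255) does not contain 155.185.209.221
  155.185.217.192/27 (155.185.217.192 - 155.185.217.223) does not contain 155.185.209.221
  155.185.216.0/22 (155.185.216.0 - 155.185.219.255) does not contain 155.185.209.221
  155.185.240.0/21 (155.185.240.0 - 155.185.247.255) does not contain 155.185.209.221
  155.185.144.0/21 (155.185.144.0 - 155.185.151.255) does not contain 155.185.209.221
Longest matching prefix is /20 -> interface port9.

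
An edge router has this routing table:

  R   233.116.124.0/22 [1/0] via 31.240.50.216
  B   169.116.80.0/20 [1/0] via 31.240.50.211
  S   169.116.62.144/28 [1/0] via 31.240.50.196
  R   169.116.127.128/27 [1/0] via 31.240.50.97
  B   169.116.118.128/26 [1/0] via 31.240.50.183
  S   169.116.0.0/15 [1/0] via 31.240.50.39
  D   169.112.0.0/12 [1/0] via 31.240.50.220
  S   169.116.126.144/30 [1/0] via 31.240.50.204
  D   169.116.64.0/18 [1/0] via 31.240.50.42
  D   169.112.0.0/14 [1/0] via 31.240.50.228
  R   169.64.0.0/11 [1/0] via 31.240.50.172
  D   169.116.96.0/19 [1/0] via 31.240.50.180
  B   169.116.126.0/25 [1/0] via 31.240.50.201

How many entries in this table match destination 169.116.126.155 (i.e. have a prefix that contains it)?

Prefixes containing 169.116.126.155:
  169.112.0.0/12 (169.112.0.0 - 169.127.255.255)
  169.116.0.0/15 (169.116.0.0 - 169.117.255.255)
  169.116.64.0/18 (169.116.64.0 - 169.116.127.255)
  169.116.96.0/19 (169.116.96.0 - 169.116.127.255)
Total matching entries: 4.

4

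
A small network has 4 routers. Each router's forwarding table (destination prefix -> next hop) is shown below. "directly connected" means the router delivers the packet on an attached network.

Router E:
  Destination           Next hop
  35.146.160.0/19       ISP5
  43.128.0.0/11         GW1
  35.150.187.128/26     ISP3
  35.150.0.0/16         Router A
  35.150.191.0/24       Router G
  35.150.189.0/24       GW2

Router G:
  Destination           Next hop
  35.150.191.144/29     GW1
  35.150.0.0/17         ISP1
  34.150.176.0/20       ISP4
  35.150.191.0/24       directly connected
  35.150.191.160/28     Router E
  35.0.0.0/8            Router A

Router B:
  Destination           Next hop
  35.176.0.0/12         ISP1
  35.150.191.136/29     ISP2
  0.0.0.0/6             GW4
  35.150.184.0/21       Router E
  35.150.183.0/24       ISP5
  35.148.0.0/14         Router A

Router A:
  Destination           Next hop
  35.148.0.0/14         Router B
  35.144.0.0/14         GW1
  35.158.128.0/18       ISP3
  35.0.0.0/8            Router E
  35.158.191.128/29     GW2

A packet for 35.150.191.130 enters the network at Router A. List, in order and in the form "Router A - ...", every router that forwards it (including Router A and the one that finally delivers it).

Router A - Router B - Router E - Router G

At Router A: longest match for 35.150.191.130 is 35.148.0.0/14 -> Router B
At Router B: longest match for 35.150.191.130 is 35.150.184.0/21 -> Router E
At Router E: longest match for 35.150.191.130 is 35.150.191.0/24 -> Router G
At Router G: longest match for 35.150.191.130 is 35.150.191.0/24 -> directly connected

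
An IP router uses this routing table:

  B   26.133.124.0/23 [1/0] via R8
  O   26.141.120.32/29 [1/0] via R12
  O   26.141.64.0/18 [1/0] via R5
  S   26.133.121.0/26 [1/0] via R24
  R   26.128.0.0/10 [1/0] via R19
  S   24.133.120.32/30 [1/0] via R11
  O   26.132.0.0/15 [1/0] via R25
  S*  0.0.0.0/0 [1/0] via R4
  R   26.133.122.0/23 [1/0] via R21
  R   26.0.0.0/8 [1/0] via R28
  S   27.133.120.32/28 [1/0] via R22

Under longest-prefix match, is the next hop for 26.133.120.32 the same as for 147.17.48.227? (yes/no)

26.133.120.32: longest match 26.132.0.0/15 -> R25
147.17.48.227: longest match 0.0.0.0/0 -> R4

no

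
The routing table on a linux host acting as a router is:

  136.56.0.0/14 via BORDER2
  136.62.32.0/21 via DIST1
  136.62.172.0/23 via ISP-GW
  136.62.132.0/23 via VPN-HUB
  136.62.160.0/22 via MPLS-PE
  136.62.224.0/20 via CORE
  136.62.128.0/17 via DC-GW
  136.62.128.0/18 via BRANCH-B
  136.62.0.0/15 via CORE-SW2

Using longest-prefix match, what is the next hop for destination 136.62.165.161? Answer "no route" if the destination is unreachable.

BRANCH-B

Routes whose prefix contains 136.62.165.161:
  136.62.0.0/15 (136.62.0.0 - 136.63.255.255) -> CORE-SW2
  136.62.128.0/17 (136.62.128.0 - 136.62.255.255) -> DC-GW
  136.62.128.0/18 (136.62.128.0 - 136.62.191.255) -> BRANCH-B
More-specific entries that do NOT match:
  136.62.172.0/23 (136.62.172.0 - 136.62.173.255) does not contain 136.62.165.161
  136.62.132.0/23 (136.62.132.0 - 136.62.133.255) does not contain 136.62.165.161
  136.62.160.0/22 (136.62.160.0 - 136.62.163.255) does not contain 136.62.165.161
  136.62.32.0/21 (136.62.32.0 - 136.62.39.255) does not contain 136.62.165.161
  136.62.224.0/20 (136.62.224.0 - 136.62.239.255) does not contain 136.62.165.161
Longest matching prefix is /18 -> next hop BRANCH-B.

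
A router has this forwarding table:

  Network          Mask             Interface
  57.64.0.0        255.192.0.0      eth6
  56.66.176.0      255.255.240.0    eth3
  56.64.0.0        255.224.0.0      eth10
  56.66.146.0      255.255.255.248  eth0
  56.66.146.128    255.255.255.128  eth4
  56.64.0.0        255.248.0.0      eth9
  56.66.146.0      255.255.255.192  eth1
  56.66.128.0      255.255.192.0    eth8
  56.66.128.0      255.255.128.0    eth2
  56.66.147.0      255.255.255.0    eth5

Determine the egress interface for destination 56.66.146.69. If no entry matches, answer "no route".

eth8

Routes whose prefix contains 56.66.146.69:
  56.64.0.0/11 (56.64.0.0 - 56.95.255.255) -> eth10
  56.64.0.0/13 (56.64.0.0 - 56.71.255.255) -> eth9
  56.66.128.0/17 (56.66.128.0 - 56.66.255.255) -> eth2
  56.66.128.0/18 (56.66.128.0 - 56.66.191.255) -> eth8
More-specific entries that do NOT match:
  56.66.146.0/29 (56.66.146.0 - 56.66.146.7) does not contain 56.66.146.69
  56.66.146.0/26 (56.66.146.0 - 56.66.146.63) does not contain 56.66.146.69
  56.66.146.128/25 (56.66.146.128 - 56.66.146.255) does not contain 56.66.146.69
  56.66.147.0/24 (56.66.147.0 - 56.66.147.255) does not contain 56.66.146.69
  56.66.176.0/20 (56.66.176.0 - 56.66.191.255) does not contain 56.66.146.69
Longest matching prefix is /18 -> interface eth8.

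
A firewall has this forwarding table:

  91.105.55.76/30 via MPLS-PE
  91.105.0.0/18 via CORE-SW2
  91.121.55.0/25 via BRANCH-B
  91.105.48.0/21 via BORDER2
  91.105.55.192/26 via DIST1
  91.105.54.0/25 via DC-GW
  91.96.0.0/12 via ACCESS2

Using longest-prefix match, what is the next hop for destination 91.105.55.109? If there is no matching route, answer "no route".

BORDER2

Routes whose prefix contains 91.105.55.109:
  91.96.0.0/12 (91.96.0.0 - 91.111.255.255) -> ACCESS2
  91.105.0.0/18 (91.105.0.0 - 91.105.63.255) -> CORE-SW2
  91.105.48.0/21 (91.105.48.0 - 91.105.55.255) -> BORDER2
More-specific entries that do NOT match:
  91.105.55.76/30 (91.105.55.76 - 91.105.55.79) does not contain 91.105.55.109
  91.105.55.192/26 (91.105.55.192 - 91.105.55.255) does not contain 91.105.55.109
  91.121.55.0/25 (91.121.55.0 - 91.121.55.127) does not contain 91.105.55.109
  91.105.54.0/25 (91.105.54.0 - 91.105.54.127) does not contain 91.105.55.109
Longest matching prefix is /21 -> next hop BORDER2.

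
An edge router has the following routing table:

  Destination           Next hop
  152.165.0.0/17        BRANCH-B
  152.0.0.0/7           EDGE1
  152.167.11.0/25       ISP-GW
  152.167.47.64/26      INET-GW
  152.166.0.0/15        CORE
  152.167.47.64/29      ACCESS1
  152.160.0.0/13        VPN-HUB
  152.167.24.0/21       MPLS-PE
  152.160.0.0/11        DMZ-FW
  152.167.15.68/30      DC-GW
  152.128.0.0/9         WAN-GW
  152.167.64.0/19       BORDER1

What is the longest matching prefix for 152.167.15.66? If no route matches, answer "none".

Entries matching 152.167.15.66:
  152.0.0.0/7 (152.0.0.0 - 153.255.255.255)
  152.128.0.0/9 (152.128.0.0 - 152.255.255.255)
  152.160.0.0/11 (152.160.0.0 - 152.191.255.255)
  152.160.0.0/13 (152.160.0.0 - 152.167.255.255)
  152.166.0.0/15 (152.166.0.0 - 152.167.255.255)
Most specific is 152.166.0.0/15.

152.166.0.0/15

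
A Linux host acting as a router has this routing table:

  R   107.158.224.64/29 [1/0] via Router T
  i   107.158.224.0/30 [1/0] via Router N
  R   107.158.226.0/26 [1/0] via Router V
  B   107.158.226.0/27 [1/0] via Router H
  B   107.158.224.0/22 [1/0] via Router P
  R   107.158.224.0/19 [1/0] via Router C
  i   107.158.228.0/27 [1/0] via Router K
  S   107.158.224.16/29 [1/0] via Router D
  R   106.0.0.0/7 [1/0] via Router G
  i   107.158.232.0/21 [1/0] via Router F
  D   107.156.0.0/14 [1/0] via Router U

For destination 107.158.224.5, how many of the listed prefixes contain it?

4

Prefixes containing 107.158.224.5:
  106.0.0.0/7 (106.0.0.0 - 107.255.255.255)
  107.156.0.0/14 (107.156.0.0 - 107.159.255.255)
  107.158.224.0/19 (107.158.224.0 - 107.158.255.255)
  107.158.224.0/22 (107.158.224.0 - 107.158.227.255)
Total matching entries: 4.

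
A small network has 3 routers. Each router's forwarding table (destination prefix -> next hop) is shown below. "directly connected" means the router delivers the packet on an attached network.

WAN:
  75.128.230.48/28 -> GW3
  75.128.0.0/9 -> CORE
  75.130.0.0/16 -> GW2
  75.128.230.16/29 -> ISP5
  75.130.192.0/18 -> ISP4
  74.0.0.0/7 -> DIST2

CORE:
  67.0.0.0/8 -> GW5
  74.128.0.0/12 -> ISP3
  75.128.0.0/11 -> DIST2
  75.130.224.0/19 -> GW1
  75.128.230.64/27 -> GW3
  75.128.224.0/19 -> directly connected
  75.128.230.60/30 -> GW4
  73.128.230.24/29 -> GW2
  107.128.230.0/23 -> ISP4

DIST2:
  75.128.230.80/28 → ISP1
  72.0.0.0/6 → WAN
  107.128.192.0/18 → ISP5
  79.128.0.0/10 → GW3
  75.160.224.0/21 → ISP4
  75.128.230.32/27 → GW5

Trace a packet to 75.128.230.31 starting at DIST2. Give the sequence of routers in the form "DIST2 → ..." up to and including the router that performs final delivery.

At DIST2: longest match for 75.128.230.31 is 72.0.0.0/6 -> WAN
At WAN: longest match for 75.128.230.31 is 75.128.0.0/9 -> CORE
At CORE: longest match for 75.128.230.31 is 75.128.224.0/19 -> directly connected

DIST2 → WAN → CORE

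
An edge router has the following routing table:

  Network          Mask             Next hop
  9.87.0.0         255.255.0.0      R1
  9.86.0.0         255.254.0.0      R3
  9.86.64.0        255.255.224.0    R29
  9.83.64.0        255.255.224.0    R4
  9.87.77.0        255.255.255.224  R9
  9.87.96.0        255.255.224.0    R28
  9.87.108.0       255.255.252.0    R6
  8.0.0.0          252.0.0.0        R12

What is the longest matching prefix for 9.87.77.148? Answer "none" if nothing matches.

9.87.0.0/16

Entries matching 9.87.77.148:
  8.0.0.0/6 (8.0.0.0 - 11.255.255.255)
  9.86.0.0/15 (9.86.0.0 - 9.87.255.255)
  9.87.0.0/16 (9.87.0.0 - 9.87.255.255)
Most specific is 9.87.0.0/16.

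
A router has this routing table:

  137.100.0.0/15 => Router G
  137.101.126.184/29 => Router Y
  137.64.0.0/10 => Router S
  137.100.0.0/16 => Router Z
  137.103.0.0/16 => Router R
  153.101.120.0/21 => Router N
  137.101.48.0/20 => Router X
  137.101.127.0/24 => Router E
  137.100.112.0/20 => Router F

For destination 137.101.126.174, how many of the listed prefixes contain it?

2

Prefixes containing 137.101.126.174:
  137.64.0.0/10 (137.64.0.0 - 137.127.255.255)
  137.100.0.0/15 (137.100.0.0 - 137.101.255.255)
Total matching entries: 2.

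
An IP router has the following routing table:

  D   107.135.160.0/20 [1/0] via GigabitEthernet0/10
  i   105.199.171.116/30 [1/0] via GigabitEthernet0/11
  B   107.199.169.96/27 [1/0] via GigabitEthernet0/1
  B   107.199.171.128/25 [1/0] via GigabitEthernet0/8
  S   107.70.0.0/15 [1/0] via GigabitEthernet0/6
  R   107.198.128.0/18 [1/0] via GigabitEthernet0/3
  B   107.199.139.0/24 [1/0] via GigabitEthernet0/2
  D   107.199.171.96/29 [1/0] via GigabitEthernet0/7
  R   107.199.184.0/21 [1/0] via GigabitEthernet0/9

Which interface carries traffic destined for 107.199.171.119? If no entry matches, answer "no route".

No entry's prefix contains 107.199.171.119; there is no default route.

no route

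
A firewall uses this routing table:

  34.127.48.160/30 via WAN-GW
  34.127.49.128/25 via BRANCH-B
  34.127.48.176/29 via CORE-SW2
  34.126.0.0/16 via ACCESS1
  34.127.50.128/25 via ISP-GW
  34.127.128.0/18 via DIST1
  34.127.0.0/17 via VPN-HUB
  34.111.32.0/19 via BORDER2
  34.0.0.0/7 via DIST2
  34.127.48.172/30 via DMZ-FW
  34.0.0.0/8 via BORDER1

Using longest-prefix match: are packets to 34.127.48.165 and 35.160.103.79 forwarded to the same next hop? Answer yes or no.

34.127.48.165: longest match 34.127.0.0/17 -> VPN-HUB
35.160.103.79: longest match 34.0.0.0/7 -> DIST2

no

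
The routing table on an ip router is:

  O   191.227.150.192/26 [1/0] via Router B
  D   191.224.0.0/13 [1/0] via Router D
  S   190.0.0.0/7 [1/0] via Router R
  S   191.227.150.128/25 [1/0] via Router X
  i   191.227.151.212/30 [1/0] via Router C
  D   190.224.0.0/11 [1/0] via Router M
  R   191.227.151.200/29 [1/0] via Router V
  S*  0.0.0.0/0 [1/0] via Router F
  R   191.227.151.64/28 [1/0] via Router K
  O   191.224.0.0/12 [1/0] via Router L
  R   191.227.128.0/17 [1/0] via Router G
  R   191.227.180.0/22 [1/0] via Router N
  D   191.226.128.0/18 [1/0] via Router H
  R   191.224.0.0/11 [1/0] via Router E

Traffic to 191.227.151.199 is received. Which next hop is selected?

Routes whose prefix contains 191.227.151.199:
  0.0.0.0/0 (default, matches everything) -> Router F
  190.0.0.0/7 (190.0.0.0 - 191.255.255.255) -> Router R
  191.224.0.0/11 (191.224.0.0 - 191.255.255.255) -> Router E
  191.224.0.0/12 (191.224.0.0 - 191.239.255.255) -> Router L
  191.224.0.0/13 (191.224.0.0 - 191.231.255.255) -> Router D
  191.227.128.0/17 (191.227.128.0 - 191.227.255.255) -> Router G
More-specific entries that do NOT match:
  191.227.151.212/30 (191.227.151.212 - 191.227.151.215) does not contain 191.227.151.199
  191.227.151.200/29 (191.227.151.200 - 191.227.151.207) does not contain 191.227.151.199
  191.227.151.64/28 (191.227.151.64 - 191.227.151.79) does not contain 191.227.151.199
  191.227.150.192/26 (191.227.150.192 - 191.227.150.255) does not contain 191.227.151.199
  191.227.150.128/25 (191.227.150.128 - 191.227.150.255) does not contain 191.227.151.199
  191.227.180.0/22 (191.227.180.0 - 191.227.183.255) does not contain 191.227.151.199
  191.226.128.0/18 (191.226.128.0 - 191.226.191.255) does not contain 191.227.151.199
Longest matching prefix is /17 -> next hop Router G.

Router G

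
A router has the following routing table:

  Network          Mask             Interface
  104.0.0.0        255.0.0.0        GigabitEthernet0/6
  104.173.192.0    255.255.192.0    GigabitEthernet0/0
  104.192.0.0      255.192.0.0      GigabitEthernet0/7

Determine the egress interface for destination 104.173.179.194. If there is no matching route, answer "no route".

Routes whose prefix contains 104.173.179.194:
  104.0.0.0/8 (104.0.0.0 - 104.255.255.255) -> GigabitEthernet0/6
More-specific entries that do NOT match:
  104.173.192.0/18 (104.173.192.0 - 104.173.255.255) does not contain 104.173.179.194
  104.192.0.0/10 (104.192.0.0 - 104.255.255.255) does not contain 104.173.179.194
Longest matching prefix is /8 -> interface GigabitEthernet0/6.

GigabitEthernet0/6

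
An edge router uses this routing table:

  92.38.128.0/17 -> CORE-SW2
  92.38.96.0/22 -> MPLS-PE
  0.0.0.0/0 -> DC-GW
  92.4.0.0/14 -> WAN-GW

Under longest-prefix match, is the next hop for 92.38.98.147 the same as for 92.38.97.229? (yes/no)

yes

92.38.98.147: longest match 92.38.96.0/22 -> MPLS-PE
92.38.97.229: longest match 92.38.96.0/22 -> MPLS-PE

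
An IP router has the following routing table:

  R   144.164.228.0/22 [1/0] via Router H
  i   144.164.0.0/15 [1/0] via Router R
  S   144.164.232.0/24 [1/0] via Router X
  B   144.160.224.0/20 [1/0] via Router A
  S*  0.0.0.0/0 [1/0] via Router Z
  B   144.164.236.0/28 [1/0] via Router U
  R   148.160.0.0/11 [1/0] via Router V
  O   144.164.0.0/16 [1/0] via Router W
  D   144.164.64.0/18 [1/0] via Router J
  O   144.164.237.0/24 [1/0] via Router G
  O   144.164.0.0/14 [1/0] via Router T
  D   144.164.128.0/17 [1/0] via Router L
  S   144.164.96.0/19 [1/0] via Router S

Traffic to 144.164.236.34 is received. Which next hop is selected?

Routes whose prefix contains 144.164.236.34:
  0.0.0.0/0 (default, matches everything) -> Router Z
  144.164.0.0/14 (144.164.0.0 - 144.167.255.255) -> Router T
  144.164.0.0/15 (144.164.0.0 - 144.165.255.255) -> Router R
  144.164.0.0/16 (144.164.0.0 - 144.164.255.255) -> Router W
  144.164.128.0/17 (144.164.128.0 - 144.164.255.255) -> Router L
More-specific entries that do NOT match:
  144.164.236.0/28 (144.164.236.0 - 144.164.236.15) does not contain 144.164.236.34
  144.164.232.0/24 (144.164.232.0 - 144.164.232.255) does not contain 144.164.236.34
  144.164.237.0/24 (144.164.237.0 - 144.164.237.255) does not contain 144.164.236.34
  144.164.228.0/22 (144.164.228.0 - 144.164.231.255) does not contain 144.164.236.34
  144.160.224.0/20 (144.160.224.0 - 144.160.239.255) does not contain 144.164.236.34
  144.164.96.0/19 (144.164.96.0 - 144.164.127.255) does not contain 144.164.236.34
  144.164.64.0/18 (144.164.64.0 - 144.164.127.255) does not contain 144.164.236.34
Longest matching prefix is /17 -> next hop Router L.

Router L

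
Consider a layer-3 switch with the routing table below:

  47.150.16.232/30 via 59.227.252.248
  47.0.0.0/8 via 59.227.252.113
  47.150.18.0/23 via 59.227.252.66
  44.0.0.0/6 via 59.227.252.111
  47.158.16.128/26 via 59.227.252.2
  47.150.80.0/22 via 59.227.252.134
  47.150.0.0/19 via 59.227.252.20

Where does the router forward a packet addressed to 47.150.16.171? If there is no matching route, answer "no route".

Routes whose prefix contains 47.150.16.171:
  44.0.0.0/6 (44.0.0.0 - 47.255.255.255) -> 59.227.252.111
  47.0.0.0/8 (47.0.0.0 - 47.255.255.255) -> 59.227.252.113
  47.150.0.0/19 (47.150.0.0 - 47.150.31.255) -> 59.227.252.20
More-specific entries that do NOT match:
  47.150.16.232/30 (47.150.16.232 - 47.150.16.235) does not contain 47.150.16.171
  47.158.16.128/26 (47.158.16.128 - 47.158.16.191) does not contain 47.150.16.171
  47.150.18.0/23 (47.150.18.0 - 47.150.19.255) does not contain 47.150.16.171
  47.150.80.0/22 (47.150.80.0 - 47.150.83.255) does not contain 47.150.16.171
Longest matching prefix is /19 -> next hop 59.227.252.20.

59.227.252.20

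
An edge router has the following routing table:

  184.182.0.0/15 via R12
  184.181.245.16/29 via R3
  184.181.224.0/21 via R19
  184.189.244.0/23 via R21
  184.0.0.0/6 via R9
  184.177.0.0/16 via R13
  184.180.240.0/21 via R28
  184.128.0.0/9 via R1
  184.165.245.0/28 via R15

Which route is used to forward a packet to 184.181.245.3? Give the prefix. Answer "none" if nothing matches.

184.128.0.0/9

Entries matching 184.181.245.3:
  184.0.0.0/6 (184.0.0.0 - 187.255.255.255)
  184.128.0.0/9 (184.128.0.0 - 184.255.255.255)
Most specific is 184.128.0.0/9.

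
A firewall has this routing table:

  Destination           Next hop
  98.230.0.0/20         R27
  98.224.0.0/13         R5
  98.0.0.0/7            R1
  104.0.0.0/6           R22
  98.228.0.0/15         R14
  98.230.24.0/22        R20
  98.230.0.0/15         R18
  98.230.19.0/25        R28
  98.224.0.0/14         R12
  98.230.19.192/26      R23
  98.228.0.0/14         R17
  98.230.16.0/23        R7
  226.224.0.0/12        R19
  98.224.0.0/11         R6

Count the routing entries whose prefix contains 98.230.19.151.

5

Prefixes containing 98.230.19.151:
  98.0.0.0/7 (98.0.0.0 - 99.255.255.255)
  98.224.0.0/11 (98.224.0.0 - 98.255.255.255)
  98.224.0.0/13 (98.224.0.0 - 98.231.255.255)
  98.228.0.0/14 (98.228.0.0 - 98.231.255.255)
  98.230.0.0/15 (98.230.0.0 - 98.231.255.255)
Total matching entries: 5.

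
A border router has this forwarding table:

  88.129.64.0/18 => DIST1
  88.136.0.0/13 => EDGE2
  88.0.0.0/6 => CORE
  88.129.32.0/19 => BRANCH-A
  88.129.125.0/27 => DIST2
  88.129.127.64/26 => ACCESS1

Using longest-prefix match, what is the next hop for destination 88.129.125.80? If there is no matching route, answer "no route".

DIST1

Routes whose prefix contains 88.129.125.80:
  88.0.0.0/6 (88.0.0.0 - 91.255.255.255) -> CORE
  88.129.64.0/18 (88.129.64.0 - 88.129.127.255) -> DIST1
More-specific entries that do NOT match:
  88.129.125.0/27 (88.129.125.0 - 88.129.125.31) does not contain 88.129.125.80
  88.129.127.64/26 (88.129.127.64 - 88.129.127.127) does not contain 88.129.125.80
  88.129.32.0/19 (88.129.32.0 - 88.129.63.255) does not contain 88.129.125.80
Longest matching prefix is /18 -> next hop DIST1.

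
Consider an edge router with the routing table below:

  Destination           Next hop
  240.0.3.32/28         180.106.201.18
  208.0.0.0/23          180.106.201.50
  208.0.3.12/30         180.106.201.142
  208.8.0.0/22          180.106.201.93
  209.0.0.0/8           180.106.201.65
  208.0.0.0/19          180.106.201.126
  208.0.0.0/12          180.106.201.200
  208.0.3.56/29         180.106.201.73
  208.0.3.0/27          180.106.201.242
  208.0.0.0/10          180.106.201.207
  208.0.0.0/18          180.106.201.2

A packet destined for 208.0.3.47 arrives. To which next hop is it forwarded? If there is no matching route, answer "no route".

180.106.201.126

Routes whose prefix contains 208.0.3.47:
  208.0.0.0/10 (208.0.0.0 - 208.63.255.255) -> 180.106.201.207
  208.0.0.0/12 (208.0.0.0 - 208.15.255.255) -> 180.106.201.200
  208.0.0.0/18 (208.0.0.0 - 208.0.63.255) -> 180.106.201.2
  208.0.0.0/19 (208.0.0.0 - 208.0.31.255) -> 180.106.201.126
More-specific entries that do NOT match:
  208.0.3.12/30 (208.0.3.12 - 208.0.3.15) does not contain 208.0.3.47
  208.0.3.56/29 (208.0.3.56 - 208.0.3.63) does not contain 208.0.3.47
  240.0.3.32/28 (240.0.3.32 - 240.0.3.47) does not contain 208.0.3.47
  208.0.3.0/27 (208.0.3.0 - 208.0.3.31) does not contain 208.0.3.47
  208.0.0.0/23 (208.0.0.0 - 208.0.1.255) does not contain 208.0.3.47
  208.8.0.0/22 (208.8.0.0 - 208.8.3.255) does not contain 208.0.3.47
Longest matching prefix is /19 -> next hop 180.106.201.126.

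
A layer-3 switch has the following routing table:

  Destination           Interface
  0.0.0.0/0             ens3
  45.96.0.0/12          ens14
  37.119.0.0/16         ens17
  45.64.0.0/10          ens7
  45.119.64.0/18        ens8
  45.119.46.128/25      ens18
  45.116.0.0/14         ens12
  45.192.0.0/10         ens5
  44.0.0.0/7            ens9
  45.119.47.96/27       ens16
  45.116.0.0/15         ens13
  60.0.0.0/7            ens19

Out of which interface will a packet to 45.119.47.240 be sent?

Routes whose prefix contains 45.119.47.240:
  0.0.0.0/0 (default, matches everything) -> ens3
  44.0.0.0/7 (44.0.0.0 - 45.255.255.255) -> ens9
  45.64.0.0/10 (45.64.0.0 - 45.127.255.255) -> ens7
  45.116.0.0/14 (45.116.0.0 - 45.119.255.255) -> ens12
More-specific entries that do NOT match:
  45.119.47.96/27 (45.119.47.96 - 45.119.47.127) does not contain 45.119.47.240
  45.119.46.128/25 (45.119.46.128 - 45.119.46.255) does not contain 45.119.47.240
  45.119.64.0/18 (45.119.64.0 - 45.119.127.255) does not contain 45.119.47.240
  37.119.0.0/16 (37.119.0.0 - 37.119.255.255) does not contain 45.119.47.240
  45.116.0.0/15 (45.116.0.0 - 45.117.255.255) does not contain 45.119.47.240
Longest matching prefix is /14 -> interface ens12.

ens12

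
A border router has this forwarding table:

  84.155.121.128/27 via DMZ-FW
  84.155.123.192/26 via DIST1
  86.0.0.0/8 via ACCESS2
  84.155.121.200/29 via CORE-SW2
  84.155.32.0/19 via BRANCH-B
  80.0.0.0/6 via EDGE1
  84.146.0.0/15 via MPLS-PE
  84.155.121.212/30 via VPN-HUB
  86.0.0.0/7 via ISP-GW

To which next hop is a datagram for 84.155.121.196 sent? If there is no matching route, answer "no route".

No entry's prefix contains 84.155.121.196; there is no default route.

no route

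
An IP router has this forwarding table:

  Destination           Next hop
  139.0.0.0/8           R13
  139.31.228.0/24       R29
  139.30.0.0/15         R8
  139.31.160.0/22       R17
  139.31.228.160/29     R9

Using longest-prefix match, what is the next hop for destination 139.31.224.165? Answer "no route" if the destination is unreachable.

R8

Routes whose prefix contains 139.31.224.165:
  139.0.0.0/8 (139.0.0.0 - 139.255.255.255) -> R13
  139.30.0.0/15 (139.30.0.0 - 139.31.255.255) -> R8
More-specific entries that do NOT match:
  139.31.228.160/29 (139.31.228.160 - 139.31.228.167) does not contain 139.31.224.165
  139.31.228.0/24 (139.31.228.0 - 139.31.228.255) does not contain 139.31.224.165
  139.31.160.0/22 (139.31.160.0 - 139.31.163.255) does not contain 139.31.224.165
Longest matching prefix is /15 -> next hop R8.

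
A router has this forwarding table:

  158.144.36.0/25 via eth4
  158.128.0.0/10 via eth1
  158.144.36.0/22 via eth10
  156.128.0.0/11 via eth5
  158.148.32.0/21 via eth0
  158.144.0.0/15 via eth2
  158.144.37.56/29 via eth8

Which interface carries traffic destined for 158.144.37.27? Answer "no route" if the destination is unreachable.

Routes whose prefix contains 158.144.37.27:
  158.128.0.0/10 (158.128.0.0 - 158.191.255.255) -> eth1
  158.144.0.0/15 (158.144.0.0 - 158.145.255.255) -> eth2
  158.144.36.0/22 (158.144.36.0 - 158.144.39.255) -> eth10
More-specific entries that do NOT match:
  158.144.37.56/29 (158.144.37.56 - 158.144.37.63) does not contain 158.144.37.27
  158.144.36.0/25 (158.144.36.0 - 158.144.36.127) does not contain 158.144.37.27
Longest matching prefix is /22 -> interface eth10.

eth10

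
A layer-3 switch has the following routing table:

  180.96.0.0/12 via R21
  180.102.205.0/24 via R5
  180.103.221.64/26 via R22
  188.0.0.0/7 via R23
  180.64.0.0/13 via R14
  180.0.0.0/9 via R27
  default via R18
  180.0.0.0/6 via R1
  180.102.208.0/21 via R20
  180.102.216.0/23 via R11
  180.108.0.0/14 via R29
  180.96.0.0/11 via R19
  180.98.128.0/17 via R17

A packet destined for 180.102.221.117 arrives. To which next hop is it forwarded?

R21

Routes whose prefix contains 180.102.221.117:
  0.0.0.0/0 (default, matches everything) -> R18
  180.0.0.0/6 (180.0.0.0 - 183.255.255.255) -> R1
  180.0.0.0/9 (180.0.0.0 - 180.127.255.255) -> R27
  180.96.0.0/11 (180.96.0.0 - 180.127.255.255) -> R19
  180.96.0.0/12 (180.96.0.0 - 180.111.255.255) -> R21
More-specific entries that do NOT match:
  180.103.221.64/26 (180.103.221.64 - 180.103.221.127) does not contain 180.102.221.117
  180.102.205.0/24 (180.102.205.0 - 180.102.205.255) does not contain 180.102.221.117
  180.102.216.0/23 (180.102.216.0 - 180.102.217.255) does not contain 180.102.221.117
  180.102.208.0/21 (180.102.208.0 - 180.102.215.255) does not contain 180.102.221.117
  180.98.128.0/17 (180.98.128.0 - 180.98.255.255) does not contain 180.102.221.117
  180.108.0.0/14 (180.108.0.0 - 180.111.255.255) does not contain 180.102.221.117
  180.64.0.0/13 (180.64.0.0 - 180.71.255.255) does not contain 180.102.221.117
Longest matching prefix is /12 -> next hop R21.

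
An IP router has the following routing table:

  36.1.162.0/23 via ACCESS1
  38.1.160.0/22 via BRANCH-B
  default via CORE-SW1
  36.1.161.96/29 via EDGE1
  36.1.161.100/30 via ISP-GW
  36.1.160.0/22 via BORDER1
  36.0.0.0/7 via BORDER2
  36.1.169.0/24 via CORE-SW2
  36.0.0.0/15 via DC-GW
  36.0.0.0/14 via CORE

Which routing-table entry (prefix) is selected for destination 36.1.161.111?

36.1.160.0/22

Entries matching 36.1.161.111:
  0.0.0.0/0 (default, matches everything)
  36.0.0.0/7 (36.0.0.0 - 37.255.255.255)
  36.0.0.0/14 (36.0.0.0 - 36.3.255.255)
  36.0.0.0/15 (36.0.0.0 - 36.1.255.255)
  36.1.160.0/22 (36.1.160.0 - 36.1.163.255)
Most specific is 36.1.160.0/22.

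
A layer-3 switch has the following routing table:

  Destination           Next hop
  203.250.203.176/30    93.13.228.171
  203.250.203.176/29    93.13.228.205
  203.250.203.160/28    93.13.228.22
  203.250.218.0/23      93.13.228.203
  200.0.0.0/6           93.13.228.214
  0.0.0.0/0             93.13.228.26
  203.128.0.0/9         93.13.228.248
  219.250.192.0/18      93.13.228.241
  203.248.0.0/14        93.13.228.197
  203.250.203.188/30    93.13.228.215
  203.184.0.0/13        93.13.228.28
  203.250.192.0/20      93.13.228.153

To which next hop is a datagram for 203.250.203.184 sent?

Routes whose prefix contains 203.250.203.184:
  0.0.0.0/0 (default, matches everything) -> 93.13.228.26
  200.0.0.0/6 (200.0.0.0 - 203.255.255.255) -> 93.13.228.214
  203.128.0.0/9 (203.128.0.0 - 203.255.255.255) -> 93.13.228.248
  203.248.0.0/14 (203.248.0.0 - 203.251.255.255) -> 93.13.228.197
  203.250.192.0/20 (203.250.192.0 - 203.250.207.255) -> 93.13.228.153
More-specific entries that do NOT match:
  203.250.203.176/30 (203.250.203.176 - 203.250.203.179) does not contain 203.250.203.184
  203.250.203.188/30 (203.250.203.188 - 203.250.203.191) does not contain 203.250.203.184
  203.250.203.176/29 (203.250.203.176 - 203.250.203.183) does not contain 203.250.203.184
  203.250.203.160/28 (203.250.203.160 - 203.250.203.175) does not contain 203.250.203.184
  203.250.218.0/23 (203.250.218.0 - 203.250.219.255) does not contain 203.250.203.184
Longest matching prefix is /20 -> next hop 93.13.228.153.

93.13.228.153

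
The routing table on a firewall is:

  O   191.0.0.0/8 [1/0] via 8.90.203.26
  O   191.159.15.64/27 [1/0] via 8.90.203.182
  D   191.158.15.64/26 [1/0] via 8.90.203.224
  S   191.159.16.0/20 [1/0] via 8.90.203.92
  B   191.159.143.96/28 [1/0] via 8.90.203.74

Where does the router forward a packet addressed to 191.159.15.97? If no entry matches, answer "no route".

Routes whose prefix contains 191.159.15.97:
  191.0.0.0/8 (191.0.0.0 - 191.255.255.255) -> 8.90.203.26
More-specific entries that do NOT match:
  191.159.143.96/28 (191.159.143.96 - 191.159.143.111) does not contain 191.159.15.97
  191.159.15.64/27 (191.159.15.64 - 191.159.15.95) does not contain 191.159.15.97
  191.158.15.64/26 (191.158.15.64 - 191.158.15.127) does not contain 191.159.15.97
  191.159.16.0/20 (191.159.16.0 - 191.159.31.255) does not contain 191.159.15.97
Longest matching prefix is /8 -> next hop 8.90.203.26.

8.90.203.26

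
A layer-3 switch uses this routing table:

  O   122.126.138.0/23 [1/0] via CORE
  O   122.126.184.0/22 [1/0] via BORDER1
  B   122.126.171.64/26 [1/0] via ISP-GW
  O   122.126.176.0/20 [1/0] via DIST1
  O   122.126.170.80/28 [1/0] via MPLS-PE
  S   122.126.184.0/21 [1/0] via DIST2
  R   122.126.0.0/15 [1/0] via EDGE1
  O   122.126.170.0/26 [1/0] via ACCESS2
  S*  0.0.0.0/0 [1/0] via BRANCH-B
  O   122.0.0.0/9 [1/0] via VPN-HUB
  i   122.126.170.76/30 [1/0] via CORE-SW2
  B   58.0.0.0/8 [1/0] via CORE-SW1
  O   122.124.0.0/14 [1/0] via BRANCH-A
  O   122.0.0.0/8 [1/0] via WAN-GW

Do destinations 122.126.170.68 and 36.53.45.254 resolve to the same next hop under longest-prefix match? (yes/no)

122.126.170.68: longest match 122.126.0.0/15 -> EDGE1
36.53.45.254: longest match 0.0.0.0/0 -> BRANCH-B

no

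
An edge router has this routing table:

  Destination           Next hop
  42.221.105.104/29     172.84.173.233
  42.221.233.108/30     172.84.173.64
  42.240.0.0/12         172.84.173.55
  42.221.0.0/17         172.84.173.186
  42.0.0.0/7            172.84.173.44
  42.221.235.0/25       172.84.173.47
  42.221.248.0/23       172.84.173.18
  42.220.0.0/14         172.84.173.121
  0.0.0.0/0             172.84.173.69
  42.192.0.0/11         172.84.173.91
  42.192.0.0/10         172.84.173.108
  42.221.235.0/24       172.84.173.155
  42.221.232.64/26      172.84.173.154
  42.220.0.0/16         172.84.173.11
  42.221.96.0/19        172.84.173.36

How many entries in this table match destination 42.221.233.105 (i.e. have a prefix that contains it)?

Prefixes containing 42.221.233.105:
  0.0.0.0/0 (default, matches everything)
  42.0.0.0/7 (42.0.0.0 - 43.255.255.255)
  42.192.0.0/10 (42.192.0.0 - 42.255.255.255)
  42.192.0.0/11 (42.192.0.0 - 42.223.255.255)
  42.220.0.0/14 (42.220.0.0 - 42.223.255.255)
Total matching entries: 5.

5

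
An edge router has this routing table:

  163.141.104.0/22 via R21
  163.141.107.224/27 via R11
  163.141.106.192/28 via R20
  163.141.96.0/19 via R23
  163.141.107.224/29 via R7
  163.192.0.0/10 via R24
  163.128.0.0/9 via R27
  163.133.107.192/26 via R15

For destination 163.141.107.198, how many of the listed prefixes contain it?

3

Prefixes containing 163.141.107.198:
  163.128.0.0/9 (163.128.0.0 - 163.255.255.255)
  163.141.96.0/19 (163.141.96.0 - 163.141.127.255)
  163.141.104.0/22 (163.141.104.0 - 163.141.107.255)
Total matching entries: 3.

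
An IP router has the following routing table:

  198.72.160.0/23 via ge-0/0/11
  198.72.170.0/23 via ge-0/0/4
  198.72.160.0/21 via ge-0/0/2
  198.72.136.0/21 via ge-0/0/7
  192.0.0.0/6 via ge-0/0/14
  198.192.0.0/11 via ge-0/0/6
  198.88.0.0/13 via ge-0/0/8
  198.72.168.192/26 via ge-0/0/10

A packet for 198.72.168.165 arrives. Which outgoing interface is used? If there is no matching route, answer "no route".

No entry's prefix contains 198.72.168.165; there is no default route.

no route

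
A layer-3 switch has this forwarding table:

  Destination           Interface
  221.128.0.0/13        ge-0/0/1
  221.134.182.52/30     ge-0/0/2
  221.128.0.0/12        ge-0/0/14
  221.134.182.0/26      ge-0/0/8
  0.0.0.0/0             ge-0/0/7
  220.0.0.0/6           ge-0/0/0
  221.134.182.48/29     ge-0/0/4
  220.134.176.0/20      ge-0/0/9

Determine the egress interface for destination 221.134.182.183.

ge-0/0/1

Routes whose prefix contains 221.134.182.183:
  0.0.0.0/0 (default, matches everything) -> ge-0/0/7
  220.0.0.0/6 (220.0.0.0 - 223.255.255.255) -> ge-0/0/0
  221.128.0.0/12 (221.128.0.0 - 221.143.255.255) -> ge-0/0/14
  221.128.0.0/13 (221.128.0.0 - 221.135.255.255) -> ge-0/0/1
More-specific entries that do NOT match:
  221.134.182.52/30 (221.134.182.52 - 221.134.182.55) does not contain 221.134.182.183
  221.134.182.48/29 (221.134.182.48 - 221.134.182.55) does not contain 221.134.182.183
  221.134.182.0/26 (221.134.182.0 - 221.134.182.63) does not contain 221.134.182.183
  220.134.176.0/20 (220.134.176.0 - 220.134.191.255) does not contain 221.134.182.183
Longest matching prefix is /13 -> interface ge-0/0/1.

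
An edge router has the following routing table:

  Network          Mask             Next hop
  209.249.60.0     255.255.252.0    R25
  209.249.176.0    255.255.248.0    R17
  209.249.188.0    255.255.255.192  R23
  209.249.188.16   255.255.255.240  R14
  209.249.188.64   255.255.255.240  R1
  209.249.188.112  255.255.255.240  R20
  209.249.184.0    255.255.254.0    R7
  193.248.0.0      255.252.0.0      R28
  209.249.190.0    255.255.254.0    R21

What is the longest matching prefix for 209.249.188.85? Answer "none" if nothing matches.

none

209.249.188.85 is outside every listed prefix and there is no default route.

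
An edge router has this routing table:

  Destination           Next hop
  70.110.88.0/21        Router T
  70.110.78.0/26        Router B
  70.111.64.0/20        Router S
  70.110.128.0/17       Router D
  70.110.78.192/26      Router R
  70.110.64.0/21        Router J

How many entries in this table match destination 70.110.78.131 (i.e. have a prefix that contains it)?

0

No listed prefix contains 70.110.78.131.
Total matching entries: 0.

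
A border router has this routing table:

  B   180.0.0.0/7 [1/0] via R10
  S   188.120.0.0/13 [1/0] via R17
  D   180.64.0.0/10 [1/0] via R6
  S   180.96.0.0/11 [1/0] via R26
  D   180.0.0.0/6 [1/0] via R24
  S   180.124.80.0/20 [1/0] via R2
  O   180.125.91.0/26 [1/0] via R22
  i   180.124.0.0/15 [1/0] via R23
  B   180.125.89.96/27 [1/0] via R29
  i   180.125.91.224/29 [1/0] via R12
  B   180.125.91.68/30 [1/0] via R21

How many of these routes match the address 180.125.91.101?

Prefixes containing 180.125.91.101:
  180.0.0.0/6 (180.0.0.0 - 183.255.255.255)
  180.0.0.0/7 (180.0.0.0 - 181.255.255.255)
  180.64.0.0/10 (180.64.0.0 - 180.127.255.255)
  180.96.0.0/11 (180.96.0.0 - 180.127.255.255)
  180.124.0.0/15 (180.124.0.0 - 180.125.255.255)
Total matching entries: 5.

5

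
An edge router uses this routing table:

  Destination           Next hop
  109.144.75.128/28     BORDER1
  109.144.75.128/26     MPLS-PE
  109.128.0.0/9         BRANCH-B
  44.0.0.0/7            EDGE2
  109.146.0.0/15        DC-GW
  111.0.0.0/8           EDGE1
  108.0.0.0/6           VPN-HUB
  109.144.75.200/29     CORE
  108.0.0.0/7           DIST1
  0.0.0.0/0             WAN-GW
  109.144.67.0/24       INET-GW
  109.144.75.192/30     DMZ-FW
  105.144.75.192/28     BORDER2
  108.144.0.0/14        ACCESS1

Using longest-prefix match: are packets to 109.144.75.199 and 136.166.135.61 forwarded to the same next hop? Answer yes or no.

109.144.75.199: longest match 109.128.0.0/9 -> BRANCH-B
136.166.135.61: longest match 0.0.0.0/0 -> WAN-GW

no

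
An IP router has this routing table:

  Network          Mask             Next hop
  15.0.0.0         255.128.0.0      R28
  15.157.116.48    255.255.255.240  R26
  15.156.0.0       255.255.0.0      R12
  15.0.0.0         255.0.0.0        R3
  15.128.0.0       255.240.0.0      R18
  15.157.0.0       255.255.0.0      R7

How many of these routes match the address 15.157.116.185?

2

Prefixes containing 15.157.116.185:
  15.0.0.0/8 (15.0.0.0 - 15.255.255.255)
  15.157.0.0/16 (15.157.0.0 - 15.157.255.255)
Total matching entries: 2.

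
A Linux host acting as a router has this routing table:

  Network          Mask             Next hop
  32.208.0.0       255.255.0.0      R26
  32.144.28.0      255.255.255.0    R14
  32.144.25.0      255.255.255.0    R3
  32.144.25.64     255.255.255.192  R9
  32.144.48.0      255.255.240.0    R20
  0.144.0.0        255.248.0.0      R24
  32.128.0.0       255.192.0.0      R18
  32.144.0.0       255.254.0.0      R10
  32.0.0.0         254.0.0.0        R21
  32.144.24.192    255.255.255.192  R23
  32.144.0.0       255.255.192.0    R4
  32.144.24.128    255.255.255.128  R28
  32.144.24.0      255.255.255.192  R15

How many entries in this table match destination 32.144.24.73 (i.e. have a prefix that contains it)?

Prefixes containing 32.144.24.73:
  32.0.0.0/7 (32.0.0.0 - 33.255.255.255)
  32.128.0.0/10 (32.128.0.0 - 32.191.255.255)
  32.144.0.0/15 (32.144.0.0 - 32.145.255.255)
  32.144.0.0/18 (32.144.0.0 - 32.144.63.255)
Total matching entries: 4.

4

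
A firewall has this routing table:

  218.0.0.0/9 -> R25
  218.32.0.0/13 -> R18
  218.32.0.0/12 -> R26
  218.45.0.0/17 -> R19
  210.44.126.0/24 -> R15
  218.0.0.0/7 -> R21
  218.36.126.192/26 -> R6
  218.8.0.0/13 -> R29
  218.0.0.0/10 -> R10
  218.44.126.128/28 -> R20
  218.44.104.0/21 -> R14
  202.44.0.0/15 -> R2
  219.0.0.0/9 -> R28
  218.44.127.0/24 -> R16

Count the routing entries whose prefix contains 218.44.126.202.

Prefixes containing 218.44.126.202:
  218.0.0.0/7 (218.0.0.0 - 219.255.255.255)
  218.0.0.0/9 (218.0.0.0 - 218.127.255.255)
  218.0.0.0/10 (218.0.0.0 - 218.63.255.255)
  218.32.0.0/12 (218.32.0.0 - 218.47.255.255)
Total matching entries: 4.

4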